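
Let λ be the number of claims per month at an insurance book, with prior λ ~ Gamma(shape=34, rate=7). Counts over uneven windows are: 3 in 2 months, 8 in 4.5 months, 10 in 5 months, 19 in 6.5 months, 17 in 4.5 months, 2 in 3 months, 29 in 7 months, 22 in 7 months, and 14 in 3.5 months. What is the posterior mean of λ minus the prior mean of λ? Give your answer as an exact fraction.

-297/175

Total count: 3 + 8 + 10 + 19 + 17 + 2 + 29 + 22 + 14 = 124.
Total exposure: 2 + 4.5 + 5 + 6.5 + 4.5 + 3 + 7 + 7 + 3.5 = 43 months.
Gamma(α, β) with Poisson data over total exposure Σt gives posterior Gamma(α+Σx, β+Σt) = Gamma(158, 50).
Posterior mean = 158/50 = 79/25; prior mean = 34/7 = 34/7. Difference = 79/25 − 34/7 = -297/175.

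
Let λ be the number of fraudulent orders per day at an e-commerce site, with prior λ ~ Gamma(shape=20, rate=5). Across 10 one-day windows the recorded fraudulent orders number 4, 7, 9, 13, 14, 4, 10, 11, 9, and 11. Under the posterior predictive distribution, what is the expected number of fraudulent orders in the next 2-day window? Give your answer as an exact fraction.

Total count: 4 + 7 + 9 + 13 + 14 + 4 + 10 + 11 + 9 + 11 = 92.
Total exposure: 10 days.
Posterior: α' = 20 + 92 = 112, β' = 5 + 10 = 15.
Predictive mean over a 2-day window = T·E[λ|data] = 2·112/15 = 224/15.

224/15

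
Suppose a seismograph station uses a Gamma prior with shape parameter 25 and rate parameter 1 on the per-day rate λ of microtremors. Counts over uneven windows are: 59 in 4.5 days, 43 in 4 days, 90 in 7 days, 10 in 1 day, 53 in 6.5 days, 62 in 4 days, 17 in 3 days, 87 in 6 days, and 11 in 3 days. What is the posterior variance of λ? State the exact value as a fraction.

Total count: 59 + 43 + 90 + 10 + 53 + 62 + 17 + 87 + 11 = 432.
Total exposure: 4.5 + 4 + 7 + 1 + 6.5 + 4 + 3 + 6 + 3 = 39 days.
Posterior: α' = 25 + 432 = 457, β' = 1 + 39 = 40.
Posterior variance = α'/β'² = 457/1600.

457/1600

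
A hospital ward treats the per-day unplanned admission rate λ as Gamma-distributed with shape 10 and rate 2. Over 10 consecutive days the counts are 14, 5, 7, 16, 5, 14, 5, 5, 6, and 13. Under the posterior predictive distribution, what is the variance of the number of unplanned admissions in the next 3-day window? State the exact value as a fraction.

Total count: 14 + 5 + 7 + 16 + 5 + 14 + 5 + 5 + 6 + 13 = 90.
Total exposure: 10 days.
Conjugate update: add total count to the shape and total exposure to the rate, giving Gamma(100, 12).
The posterior predictive for a window of length T is Negative Binomial with variance T·α'·(β'+T)/β'² = 3·100·15/144 = 125/4.

125/4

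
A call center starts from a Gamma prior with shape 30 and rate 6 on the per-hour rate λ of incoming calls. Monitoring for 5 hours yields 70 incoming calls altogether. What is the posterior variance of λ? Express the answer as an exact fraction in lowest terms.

Total count 70 over total exposure 5 hours.
Conjugate update: add total count to the shape and total exposure to the rate, giving Gamma(100, 11).
Posterior variance = α'/β'² = 100/121.

100/121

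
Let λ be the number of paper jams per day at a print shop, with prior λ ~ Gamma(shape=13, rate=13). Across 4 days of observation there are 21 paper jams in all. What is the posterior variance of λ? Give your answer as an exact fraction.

2/17

Total count 21 over total exposure 4 days.
Posterior: α' = 13 + 21 = 34, β' = 13 + 4 = 17.
Posterior variance = α'/β'² = 34/289 = 2/17.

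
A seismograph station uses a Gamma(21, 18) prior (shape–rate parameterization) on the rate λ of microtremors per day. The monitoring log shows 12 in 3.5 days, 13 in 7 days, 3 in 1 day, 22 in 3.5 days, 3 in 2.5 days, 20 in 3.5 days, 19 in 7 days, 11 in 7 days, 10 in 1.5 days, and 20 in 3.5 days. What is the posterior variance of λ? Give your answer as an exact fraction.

Total count: 12 + 13 + 3 + 22 + 3 + 20 + 19 + 11 + 10 + 20 = 133.
Total exposure: 3.5 + 7 + 1 + 3.5 + 2.5 + 3.5 + 7 + 7 + 1.5 + 3.5 = 40 days.
Conjugate update: add total count to the shape and total exposure to the rate, giving Gamma(154, 58).
Posterior variance = α'/β'² = 154/3364 = 77/1682.

77/1682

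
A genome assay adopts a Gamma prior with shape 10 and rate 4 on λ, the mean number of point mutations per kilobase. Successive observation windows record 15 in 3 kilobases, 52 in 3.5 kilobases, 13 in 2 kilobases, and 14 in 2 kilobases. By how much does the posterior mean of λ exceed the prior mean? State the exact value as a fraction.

Total count: 15 + 52 + 13 + 14 = 94.
Total exposure: 3 + 3.5 + 2 + 2 = 10.5 kilobases.
By Gamma–Poisson conjugacy, the posterior is Gamma(α + Σx, β + Σt) = Gamma(10 + 94, 4 + 10.5) = Gamma(104, 29/2).
Posterior mean = 104/(29/2) = 208/29; prior mean = 10/4 = 5/2. Difference = 208/29 − 5/2 = 271/58.

271/58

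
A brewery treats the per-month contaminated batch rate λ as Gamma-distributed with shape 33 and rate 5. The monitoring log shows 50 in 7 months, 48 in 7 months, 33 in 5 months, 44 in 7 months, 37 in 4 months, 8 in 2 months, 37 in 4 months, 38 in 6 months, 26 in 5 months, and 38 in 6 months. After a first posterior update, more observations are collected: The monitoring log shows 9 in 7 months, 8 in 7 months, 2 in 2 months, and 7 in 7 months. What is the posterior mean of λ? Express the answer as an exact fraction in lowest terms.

418/81

Total count: 50 + 48 + 33 + 44 + 37 + 8 + 37 + 38 + 26 + 38 = 359.
Total exposure: 7 + 7 + 5 + 7 + 4 + 2 + 4 + 6 + 5 + 6 = 53 months.
After the first batch: Gamma(33 + 359, 5 + 53) = Gamma(392, 58).
Total count: 9 + 8 + 2 + 7 = 26.
Total exposure: 7 + 7 + 2 + 7 = 23 months.
After the second batch: Gamma(392 + 26, 58 + 23) = Gamma(418, 81).
Posterior mean = α'/β' = 418/81.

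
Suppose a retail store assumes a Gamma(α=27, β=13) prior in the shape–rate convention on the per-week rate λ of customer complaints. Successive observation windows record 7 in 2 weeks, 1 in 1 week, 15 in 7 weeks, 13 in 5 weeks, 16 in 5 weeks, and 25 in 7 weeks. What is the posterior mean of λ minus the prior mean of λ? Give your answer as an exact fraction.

34/65

Total count: 7 + 1 + 15 + 13 + 16 + 25 = 77.
Total exposure: 2 + 1 + 7 + 5 + 5 + 7 = 27 weeks.
Gamma(α, β) with Poisson data over total exposure Σt gives posterior Gamma(α+Σx, β+Σt) = Gamma(104, 40).
Posterior mean = 104/40 = 13/5; prior mean = 27/13 = 27/13. Difference = 13/5 − 27/13 = 34/65.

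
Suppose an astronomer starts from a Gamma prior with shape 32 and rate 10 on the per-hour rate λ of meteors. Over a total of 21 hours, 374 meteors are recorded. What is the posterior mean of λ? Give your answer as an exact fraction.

406/31

Total count 374 over total exposure 21 hours.
By Gamma–Poisson conjugacy, the posterior is Gamma(α + Σx, β + Σt) = Gamma(32 + 374, 10 + 21) = Gamma(406, 31).
Posterior mean = α'/β' = 406/31.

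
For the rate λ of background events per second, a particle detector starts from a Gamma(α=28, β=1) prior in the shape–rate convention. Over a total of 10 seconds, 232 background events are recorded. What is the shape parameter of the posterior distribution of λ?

260

Total count 232 over total exposure 10 seconds.
By Gamma–Poisson conjugacy, the posterior is Gamma(α + Σx, β + Σt) = Gamma(28 + 232, 1 + 10) = Gamma(260, 11).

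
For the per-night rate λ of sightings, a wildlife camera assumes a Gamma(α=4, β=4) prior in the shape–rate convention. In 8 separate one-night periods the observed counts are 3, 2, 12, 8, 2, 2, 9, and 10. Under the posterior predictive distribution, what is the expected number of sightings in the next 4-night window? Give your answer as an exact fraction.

52/3

Total count: 3 + 2 + 12 + 8 + 2 + 2 + 9 + 10 = 48.
Total exposure: 8 nights.
The Gamma prior is conjugate for the Poisson rate, so λ | data ~ Gamma(4+48, 4+8) = Gamma(52, 12).
Predictive mean over a 4-night window = T·E[λ|data] = 4·52/12 = 52/3.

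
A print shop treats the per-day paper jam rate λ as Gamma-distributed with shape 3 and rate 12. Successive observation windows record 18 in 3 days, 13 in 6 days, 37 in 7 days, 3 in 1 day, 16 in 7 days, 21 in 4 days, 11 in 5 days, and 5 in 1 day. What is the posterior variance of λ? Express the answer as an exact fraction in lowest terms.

Total count: 18 + 13 + 37 + 3 + 16 + 21 + 11 + 5 = 124.
Total exposure: 3 + 6 + 7 + 1 + 7 + 4 + 5 + 1 = 34 days.
Posterior: α' = 3 + 124 = 127, β' = 12 + 34 = 46.
Posterior variance = α'/β'² = 127/2116.

127/2116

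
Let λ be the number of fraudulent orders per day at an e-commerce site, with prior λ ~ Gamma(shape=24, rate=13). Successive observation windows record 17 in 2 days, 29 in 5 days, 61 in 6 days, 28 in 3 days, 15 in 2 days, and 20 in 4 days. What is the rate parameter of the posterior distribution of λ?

35

Total count: 17 + 29 + 61 + 28 + 15 + 20 = 170.
Total exposure: 2 + 5 + 6 + 3 + 2 + 4 = 22 days.
Gamma(α, β) with Poisson data over total exposure Σt gives posterior Gamma(α+Σx, β+Σt) = Gamma(194, 35).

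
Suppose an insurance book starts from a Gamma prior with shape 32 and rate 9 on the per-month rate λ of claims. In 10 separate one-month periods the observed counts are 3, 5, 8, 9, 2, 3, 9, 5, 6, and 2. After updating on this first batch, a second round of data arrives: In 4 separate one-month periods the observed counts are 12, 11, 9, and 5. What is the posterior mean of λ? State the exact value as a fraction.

121/23

Total count: 3 + 5 + 8 + 9 + 2 + 3 + 9 + 5 + 6 + 2 = 52.
Total exposure: 10 months.
After the first batch: Gamma(32 + 52, 9 + 10) = Gamma(84, 19).
Total count: 12 + 11 + 9 + 5 = 37.
Total exposure: 4 months.
After the second batch: Gamma(84 + 37, 19 + 4) = Gamma(121, 23).
Posterior mean = α'/β' = 121/23.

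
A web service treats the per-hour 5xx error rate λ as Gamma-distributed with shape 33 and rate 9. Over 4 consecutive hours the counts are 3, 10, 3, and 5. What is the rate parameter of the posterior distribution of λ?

Total count: 3 + 10 + 3 + 5 = 21.
Total exposure: 4 hours.
The Gamma prior is conjugate for the Poisson rate, so λ | data ~ Gamma(33+21, 9+4) = Gamma(54, 13).

13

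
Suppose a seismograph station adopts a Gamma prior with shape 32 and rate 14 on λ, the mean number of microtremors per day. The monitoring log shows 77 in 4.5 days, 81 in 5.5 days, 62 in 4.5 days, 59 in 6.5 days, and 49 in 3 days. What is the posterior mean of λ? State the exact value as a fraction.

Total count: 77 + 81 + 62 + 59 + 49 = 328.
Total exposure: 4.5 + 5.5 + 4.5 + 6.5 + 3 = 24 days.
Gamma(α, β) with Poisson data over total exposure Σt gives posterior Gamma(α+Σx, β+Σt) = Gamma(360, 38).
Posterior mean = α'/β' = 360/38 = 180/19.

180/19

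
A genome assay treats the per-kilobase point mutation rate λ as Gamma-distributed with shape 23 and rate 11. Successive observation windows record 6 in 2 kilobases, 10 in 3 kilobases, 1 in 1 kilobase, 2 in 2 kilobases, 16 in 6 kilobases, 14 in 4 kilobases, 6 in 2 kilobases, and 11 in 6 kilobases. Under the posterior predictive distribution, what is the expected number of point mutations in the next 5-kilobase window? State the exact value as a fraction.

Total count: 6 + 10 + 1 + 2 + 16 + 14 + 6 + 11 = 66.
Total exposure: 2 + 3 + 1 + 2 + 6 + 4 + 2 + 6 = 26 kilobases.
By Gamma–Poisson conjugacy, the posterior is Gamma(α + Σx, β + Σt) = Gamma(23 + 66, 11 + 26) = Gamma(89, 37).
Predictive mean over a 5-kilobase window = T·E[λ|data] = 5·89/37 = 445/37.

445/37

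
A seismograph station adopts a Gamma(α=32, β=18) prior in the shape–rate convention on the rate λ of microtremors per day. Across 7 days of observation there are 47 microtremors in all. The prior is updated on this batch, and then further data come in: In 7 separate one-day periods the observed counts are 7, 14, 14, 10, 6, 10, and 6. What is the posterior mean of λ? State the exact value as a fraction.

Total count 47 over total exposure 7 days.
After the first batch: Gamma(32 + 47, 18 + 7) = Gamma(79, 25).
Total count: 7 + 14 + 14 + 10 + 6 + 10 + 6 = 67.
Total exposure: 7 days.
After the second batch: Gamma(79 + 67, 25 + 7) = Gamma(146, 32).
Posterior mean = α'/β' = 146/32 = 73/16.

73/16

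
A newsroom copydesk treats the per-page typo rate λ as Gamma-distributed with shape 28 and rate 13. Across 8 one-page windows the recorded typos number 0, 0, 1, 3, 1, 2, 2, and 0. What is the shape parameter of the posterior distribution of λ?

Total count: 0 + 0 + 1 + 3 + 1 + 2 + 2 + 0 = 9.
Total exposure: 8 pages.
Conjugate update: add total count to the shape and total exposure to the rate, giving Gamma(37, 21).

37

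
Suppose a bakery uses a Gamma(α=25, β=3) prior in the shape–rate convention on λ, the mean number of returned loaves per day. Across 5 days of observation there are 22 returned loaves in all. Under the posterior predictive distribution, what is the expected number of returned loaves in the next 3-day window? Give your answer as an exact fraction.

141/8

Total count 22 over total exposure 5 days.
Conjugate update: add total count to the shape and total exposure to the rate, giving Gamma(47, 8).
Predictive mean over a 3-day window = T·E[λ|data] = 3·47/8 = 141/8.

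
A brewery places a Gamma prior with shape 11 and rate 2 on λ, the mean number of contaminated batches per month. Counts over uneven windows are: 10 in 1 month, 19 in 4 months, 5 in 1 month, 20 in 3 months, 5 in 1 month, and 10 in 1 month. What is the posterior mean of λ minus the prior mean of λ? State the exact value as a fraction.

17/26

Total count: 10 + 19 + 5 + 20 + 5 + 10 = 69.
Total exposure: 1 + 4 + 1 + 3 + 1 + 1 = 11 months.
The Gamma prior is conjugate for the Poisson rate, so λ | data ~ Gamma(11+69, 2+11) = Gamma(80, 13).
Posterior mean = 80/13 = 80/13; prior mean = 11/2 = 11/2. Difference = 80/13 − 11/2 = 17/26.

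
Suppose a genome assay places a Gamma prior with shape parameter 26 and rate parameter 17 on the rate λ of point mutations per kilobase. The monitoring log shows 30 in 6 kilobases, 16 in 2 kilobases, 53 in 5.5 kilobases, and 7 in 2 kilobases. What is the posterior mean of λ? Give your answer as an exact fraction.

Total count: 30 + 16 + 53 + 7 = 106.
Total exposure: 6 + 2 + 5.5 + 2 = 15.5 kilobases.
By Gamma–Poisson conjugacy, the posterior is Gamma(α + Σx, β + Σt) = Gamma(26 + 106, 17 + 15.5) = Gamma(132, 65/2).
Posterior mean = α'/β' = 132/(65/2) = 264/65.

264/65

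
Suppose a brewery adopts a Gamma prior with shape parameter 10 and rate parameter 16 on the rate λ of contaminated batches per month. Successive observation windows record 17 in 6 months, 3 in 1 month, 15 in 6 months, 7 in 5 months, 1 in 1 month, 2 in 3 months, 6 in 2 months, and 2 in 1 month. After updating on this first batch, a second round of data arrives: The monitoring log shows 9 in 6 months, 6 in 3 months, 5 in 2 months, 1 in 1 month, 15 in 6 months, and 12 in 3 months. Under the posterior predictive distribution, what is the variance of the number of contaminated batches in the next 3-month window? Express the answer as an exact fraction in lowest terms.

Total count: 17 + 3 + 15 + 7 + 1 + 2 + 6 + 2 = 53.
Total exposure: 6 + 1 + 6 + 5 + 1 + 3 + 2 + 1 = 25 months.
After the first batch: Gamma(10 + 53, 16 + 25) = Gamma(63, 41).
Total count: 9 + 6 + 5 + 1 + 15 + 12 = 48.
Total exposure: 6 + 3 + 2 + 1 + 6 + 3 = 21 months.
After the second batch: Gamma(63 + 48, 41 + 21) = Gamma(111, 62).
The posterior predictive for a window of length T is Negative Binomial with variance T·α'·(β'+T)/β'² = 3·111·65/3844 = 21645/3844.

21645/3844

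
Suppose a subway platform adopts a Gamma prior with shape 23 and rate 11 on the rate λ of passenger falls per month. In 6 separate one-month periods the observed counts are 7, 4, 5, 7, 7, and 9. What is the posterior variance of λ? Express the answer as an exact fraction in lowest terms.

Total count: 7 + 4 + 5 + 7 + 7 + 9 = 39.
Total exposure: 6 months.
By Gamma–Poisson conjugacy, the posterior is Gamma(α + Σx, β + Σt) = Gamma(23 + 39, 11 + 6) = Gamma(62, 17).
Posterior variance = α'/β'² = 62/289.

62/289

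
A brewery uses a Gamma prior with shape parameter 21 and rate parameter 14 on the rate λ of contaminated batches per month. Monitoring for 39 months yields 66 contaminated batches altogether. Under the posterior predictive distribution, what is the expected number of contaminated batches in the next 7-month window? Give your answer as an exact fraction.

Total count 66 over total exposure 39 months.
Conjugate update: add total count to the shape and total exposure to the rate, giving Gamma(87, 53).
Predictive mean over a 7-month window = T·E[λ|data] = 7·87/53 = 609/53.

609/53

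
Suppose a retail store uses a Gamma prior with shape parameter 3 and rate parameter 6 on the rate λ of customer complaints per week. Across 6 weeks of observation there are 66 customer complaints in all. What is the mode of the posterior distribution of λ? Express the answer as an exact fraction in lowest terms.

17/3

Total count 66 over total exposure 6 weeks.
Gamma(α, β) with Poisson data over total exposure Σt gives posterior Gamma(α+Σx, β+Σt) = Gamma(69, 12).
Posterior mode = (α'−1)/β' = 68/12 = 17/3.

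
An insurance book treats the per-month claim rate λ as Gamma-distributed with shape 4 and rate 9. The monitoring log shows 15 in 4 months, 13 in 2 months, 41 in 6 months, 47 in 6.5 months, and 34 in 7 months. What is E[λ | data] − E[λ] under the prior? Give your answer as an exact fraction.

Total count: 15 + 13 + 41 + 47 + 34 = 150.
Total exposure: 4 + 2 + 6 + 6.5 + 7 = 25.5 months.
By Gamma–Poisson conjugacy, the posterior is Gamma(α + Σx, β + Σt) = Gamma(4 + 150, 9 + 25.5) = Gamma(154, 69/2).
Posterior mean = 154/(69/2) = 308/69; prior mean = 4/9 = 4/9. Difference = 308/69 − 4/9 = 832/207.

832/207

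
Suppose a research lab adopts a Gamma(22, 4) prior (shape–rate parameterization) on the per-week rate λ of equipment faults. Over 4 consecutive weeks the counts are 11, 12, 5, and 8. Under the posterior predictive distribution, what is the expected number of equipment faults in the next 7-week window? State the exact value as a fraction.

203/4

Total count: 11 + 12 + 5 + 8 = 36.
Total exposure: 4 weeks.
Posterior: α' = 22 + 36 = 58, β' = 4 + 4 = 8.
Predictive mean over a 7-week window = T·E[λ|data] = 7·58/8 = 203/4.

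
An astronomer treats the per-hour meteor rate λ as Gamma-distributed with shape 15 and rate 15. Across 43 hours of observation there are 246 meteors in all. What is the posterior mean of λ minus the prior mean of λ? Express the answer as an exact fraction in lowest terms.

Total count 246 over total exposure 43 hours.
Posterior: α' = 15 + 246 = 261, β' = 15 + 43 = 58.
Posterior mean = 261/58 = 9/2; prior mean = 15/15 = 1. Difference = 9/2 − 1 = 7/2.

7/2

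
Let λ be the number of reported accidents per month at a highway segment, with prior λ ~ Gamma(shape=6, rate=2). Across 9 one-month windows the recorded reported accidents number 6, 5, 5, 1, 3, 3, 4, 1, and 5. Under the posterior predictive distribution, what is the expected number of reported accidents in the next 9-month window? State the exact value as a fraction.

Total count: 6 + 5 + 5 + 1 + 3 + 3 + 4 + 1 + 5 = 33.
Total exposure: 9 months.
Conjugate update: add total count to the shape and total exposure to the rate, giving Gamma(39, 11).
Predictive mean over a 9-month window = T·E[λ|data] = 9·39/11 = 351/11.

351/11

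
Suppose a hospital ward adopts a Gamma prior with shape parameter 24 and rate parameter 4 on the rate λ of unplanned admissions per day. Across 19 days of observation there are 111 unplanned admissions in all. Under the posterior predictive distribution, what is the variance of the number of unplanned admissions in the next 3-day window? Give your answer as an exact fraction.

Total count 111 over total exposure 19 days.
The Gamma prior is conjugate for the Poisson rate, so λ | data ~ Gamma(24+111, 4+19) = Gamma(135, 23).
The posterior predictive for a window of length T is Negative Binomial with variance T·α'·(β'+T)/β'² = 3·135·26/529 = 10530/529.

10530/529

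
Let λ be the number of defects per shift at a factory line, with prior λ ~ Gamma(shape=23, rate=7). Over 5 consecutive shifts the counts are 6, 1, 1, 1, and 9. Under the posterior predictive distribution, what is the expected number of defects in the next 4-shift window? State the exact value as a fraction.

Total count: 6 + 1 + 1 + 1 + 9 = 18.
Total exposure: 5 shifts.
Conjugate update: add total count to the shape and total exposure to the rate, giving Gamma(41, 12).
Predictive mean over a 4-shift window = T·E[λ|data] = 4·41/12 = 41/3.

41/3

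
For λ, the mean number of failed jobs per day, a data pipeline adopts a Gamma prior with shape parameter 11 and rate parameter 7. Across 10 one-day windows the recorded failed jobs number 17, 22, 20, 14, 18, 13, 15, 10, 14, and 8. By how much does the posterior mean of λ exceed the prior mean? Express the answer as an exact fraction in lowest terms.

947/119

Total count: 17 + 22 + 20 + 14 + 18 + 13 + 15 + 10 + 14 + 8 = 151.
Total exposure: 10 days.
Conjugate update: add total count to the shape and total exposure to the rate, giving Gamma(162, 17).
Posterior mean = 162/17 = 162/17; prior mean = 11/7 = 11/7. Difference = 162/17 − 11/7 = 947/119.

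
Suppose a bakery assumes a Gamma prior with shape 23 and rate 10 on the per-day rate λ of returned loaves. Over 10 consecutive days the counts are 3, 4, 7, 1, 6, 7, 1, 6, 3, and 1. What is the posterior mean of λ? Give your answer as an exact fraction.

Total count: 3 + 4 + 7 + 1 + 6 + 7 + 1 + 6 + 3 + 1 = 39.
Total exposure: 10 days.
Gamma(α, β) with Poisson data over total exposure Σt gives posterior Gamma(α+Σx, β+Σt) = Gamma(62, 20).
Posterior mean = α'/β' = 62/20 = 31/10.

31/10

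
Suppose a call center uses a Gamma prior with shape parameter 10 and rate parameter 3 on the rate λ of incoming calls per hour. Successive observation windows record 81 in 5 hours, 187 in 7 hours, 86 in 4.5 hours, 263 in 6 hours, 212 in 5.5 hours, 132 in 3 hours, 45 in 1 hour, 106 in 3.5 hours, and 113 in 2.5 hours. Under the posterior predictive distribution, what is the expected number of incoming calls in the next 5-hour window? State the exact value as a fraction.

Total count: 81 + 187 + 86 + 263 + 212 + 132 + 45 + 106 + 113 = 1225.
Total exposure: 5 + 7 + 4.5 + 6 + 5.5 + 3 + 1 + 3.5 + 2.5 = 38 hours.
Posterior: α' = 10 + 1225 = 1235, β' = 3 + 38 = 41.
Predictive mean over a 5-hour window = T·E[λ|data] = 5·1235/41 = 6175/41.

6175/41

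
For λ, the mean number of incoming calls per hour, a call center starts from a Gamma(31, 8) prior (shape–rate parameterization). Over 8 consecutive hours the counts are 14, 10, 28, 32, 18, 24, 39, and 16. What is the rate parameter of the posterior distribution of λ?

Total count: 14 + 10 + 28 + 32 + 18 + 24 + 39 + 16 = 181.
Total exposure: 8 hours.
Posterior: α' = 31 + 181 = 212, β' = 8 + 8 = 16.

16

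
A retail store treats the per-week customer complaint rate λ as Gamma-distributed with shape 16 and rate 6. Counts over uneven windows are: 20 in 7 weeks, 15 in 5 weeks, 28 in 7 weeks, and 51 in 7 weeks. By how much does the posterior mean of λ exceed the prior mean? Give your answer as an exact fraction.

Total count: 20 + 15 + 28 + 51 = 114.
Total exposure: 7 + 5 + 7 + 7 = 26 weeks.
Gamma(α, β) with Poisson data over total exposure Σt gives posterior Gamma(α+Σx, β+Σt) = Gamma(130, 32).
Posterior mean = 130/32 = 65/16; prior mean = 16/6 = 8/3. Difference = 65/16 − 8/3 = 67/48.

67/48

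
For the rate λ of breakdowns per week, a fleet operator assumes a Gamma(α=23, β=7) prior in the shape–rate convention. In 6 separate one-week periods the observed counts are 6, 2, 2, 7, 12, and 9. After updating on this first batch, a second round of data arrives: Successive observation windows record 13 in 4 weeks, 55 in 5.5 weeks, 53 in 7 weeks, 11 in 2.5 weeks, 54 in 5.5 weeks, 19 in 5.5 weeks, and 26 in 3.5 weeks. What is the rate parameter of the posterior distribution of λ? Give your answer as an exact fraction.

Total count: 6 + 2 + 2 + 7 + 12 + 9 = 38.
Total exposure: 6 weeks.
After the first batch: Gamma(23 + 38, 7 + 6) = Gamma(61, 13).
Total count: 13 + 55 + 53 + 11 + 54 + 19 + 26 = 231.
Total exposure: 4 + 5.5 + 7 + 2.5 + 5.5 + 5.5 + 3.5 = 33.5 weeks.
After the second batch: Gamma(61 + 231, 13 + 33.5) = Gamma(292, 93/2).

93/2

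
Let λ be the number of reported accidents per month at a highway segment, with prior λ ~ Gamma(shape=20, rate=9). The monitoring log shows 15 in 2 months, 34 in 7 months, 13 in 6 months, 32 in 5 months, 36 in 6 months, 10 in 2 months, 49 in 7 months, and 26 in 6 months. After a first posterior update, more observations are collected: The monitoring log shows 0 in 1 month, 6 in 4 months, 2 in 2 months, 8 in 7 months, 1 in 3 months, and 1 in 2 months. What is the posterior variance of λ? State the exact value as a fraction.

11/207

Total count: 15 + 34 + 13 + 32 + 36 + 10 + 49 + 26 = 215.
Total exposure: 2 + 7 + 6 + 5 + 6 + 2 + 7 + 6 = 41 months.
After the first batch: Gamma(20 + 215, 9 + 41) = Gamma(235, 50).
Total count: 0 + 6 + 2 + 8 + 1 + 1 = 18.
Total exposure: 1 + 4 + 2 + 7 + 3 + 2 = 19 months.
After the second batch: Gamma(235 + 18, 50 + 19) = Gamma(253, 69).
Posterior variance = α'/β'² = 253/4761 = 11/207.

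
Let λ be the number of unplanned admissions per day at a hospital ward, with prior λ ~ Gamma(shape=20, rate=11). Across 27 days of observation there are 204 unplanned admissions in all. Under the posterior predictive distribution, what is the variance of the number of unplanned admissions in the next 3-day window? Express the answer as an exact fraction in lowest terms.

6888/361

Total count 204 over total exposure 27 days.
Gamma(α, β) with Poisson data over total exposure Σt gives posterior Gamma(α+Σx, β+Σt) = Gamma(224, 38).
The posterior predictive for a window of length T is Negative Binomial with variance T·α'·(β'+T)/β'² = 3·224·41/1444 = 6888/361.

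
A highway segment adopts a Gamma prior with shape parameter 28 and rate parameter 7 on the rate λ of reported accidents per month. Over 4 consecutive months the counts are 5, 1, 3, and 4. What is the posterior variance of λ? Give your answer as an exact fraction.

41/121

Total count: 5 + 1 + 3 + 4 = 13.
Total exposure: 4 months.
Conjugate update: add total count to the shape and total exposure to the rate, giving Gamma(41, 11).
Posterior variance = α'/β'² = 41/121.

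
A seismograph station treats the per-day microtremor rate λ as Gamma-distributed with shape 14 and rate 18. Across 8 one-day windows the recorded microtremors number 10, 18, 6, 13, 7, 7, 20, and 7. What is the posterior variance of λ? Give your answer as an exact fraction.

51/338

Total count: 10 + 18 + 6 + 13 + 7 + 7 + 20 + 7 = 88.
Total exposure: 8 days.
The Gamma prior is conjugate for the Poisson rate, so λ | data ~ Gamma(14+88, 18+8) = Gamma(102, 26).
Posterior variance = α'/β'² = 102/676 = 51/338.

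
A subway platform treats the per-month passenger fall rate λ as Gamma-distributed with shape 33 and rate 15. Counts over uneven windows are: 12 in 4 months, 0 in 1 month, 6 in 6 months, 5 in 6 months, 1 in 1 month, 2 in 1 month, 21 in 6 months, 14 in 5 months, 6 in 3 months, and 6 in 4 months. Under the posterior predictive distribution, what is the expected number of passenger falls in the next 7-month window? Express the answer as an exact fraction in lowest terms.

Total count: 12 + 0 + 6 + 5 + 1 + 2 + 21 + 14 + 6 + 6 = 73.
Total exposure: 4 + 1 + 6 + 6 + 1 + 1 + 6 + 5 + 3 + 4 = 37 months.
Posterior: α' = 33 + 73 = 106, β' = 15 + 37 = 52.
Predictive mean over a 7-month window = T·E[λ|data] = 7·106/52 = 371/26.

371/26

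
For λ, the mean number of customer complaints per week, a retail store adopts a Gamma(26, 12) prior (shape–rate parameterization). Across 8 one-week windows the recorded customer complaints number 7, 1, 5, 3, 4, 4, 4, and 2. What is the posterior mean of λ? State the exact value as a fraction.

14/5

Total count: 7 + 1 + 5 + 3 + 4 + 4 + 4 + 2 = 30.
Total exposure: 8 weeks.
Posterior: α' = 26 + 30 = 56, β' = 12 + 8 = 20.
Posterior mean = α'/β' = 56/20 = 14/5.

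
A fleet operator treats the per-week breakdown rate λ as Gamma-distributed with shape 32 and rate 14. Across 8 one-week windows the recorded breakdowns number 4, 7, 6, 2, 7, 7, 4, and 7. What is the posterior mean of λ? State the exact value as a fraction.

Total count: 4 + 7 + 6 + 2 + 7 + 7 + 4 + 7 = 44.
Total exposure: 8 weeks.
Posterior: α' = 32 + 44 = 76, β' = 14 + 8 = 22.
Posterior mean = α'/β' = 76/22 = 38/11.

38/11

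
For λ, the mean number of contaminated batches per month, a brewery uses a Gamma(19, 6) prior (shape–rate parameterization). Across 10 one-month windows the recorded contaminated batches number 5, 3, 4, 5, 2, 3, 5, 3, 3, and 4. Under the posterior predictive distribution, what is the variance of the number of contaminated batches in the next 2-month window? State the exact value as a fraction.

Total count: 5 + 3 + 4 + 5 + 2 + 3 + 5 + 3 + 3 + 4 = 37.
Total exposure: 10 months.
By Gamma–Poisson conjugacy, the posterior is Gamma(α + Σx, β + Σt) = Gamma(19 + 37, 6 + 10) = Gamma(56, 16).
The posterior predictive for a window of length T is Negative Binomial with variance T·α'·(β'+T)/β'² = 2·56·18/256 = 63/8.

63/8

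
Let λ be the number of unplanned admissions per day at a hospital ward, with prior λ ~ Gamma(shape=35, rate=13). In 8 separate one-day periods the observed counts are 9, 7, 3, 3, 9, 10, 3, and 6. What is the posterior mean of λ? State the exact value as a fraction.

85/21

Total count: 9 + 7 + 3 + 3 + 9 + 10 + 3 + 6 = 50.
Total exposure: 8 days.
The Gamma prior is conjugate for the Poisson rate, so λ | data ~ Gamma(35+50, 13+8) = Gamma(85, 21).
Posterior mean = α'/β' = 85/21.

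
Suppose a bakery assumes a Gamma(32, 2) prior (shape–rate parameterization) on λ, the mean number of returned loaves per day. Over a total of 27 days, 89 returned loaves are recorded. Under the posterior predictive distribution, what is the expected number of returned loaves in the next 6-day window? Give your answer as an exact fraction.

726/29

Total count 89 over total exposure 27 days.
The Gamma prior is conjugate for the Poisson rate, so λ | data ~ Gamma(32+89, 2+27) = Gamma(121, 29).
Predictive mean over a 6-day window = T·E[λ|data] = 6·121/29 = 726/29.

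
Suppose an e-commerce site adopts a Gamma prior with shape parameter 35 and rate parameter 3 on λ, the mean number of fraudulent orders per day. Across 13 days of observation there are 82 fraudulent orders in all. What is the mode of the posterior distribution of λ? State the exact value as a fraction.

Total count 82 over total exposure 13 days.
The Gamma prior is conjugate for the Poisson rate, so λ | data ~ Gamma(35+82, 3+13) = Gamma(117, 16).
Posterior mode = (α'−1)/β' = 116/16 = 29/4.

29/4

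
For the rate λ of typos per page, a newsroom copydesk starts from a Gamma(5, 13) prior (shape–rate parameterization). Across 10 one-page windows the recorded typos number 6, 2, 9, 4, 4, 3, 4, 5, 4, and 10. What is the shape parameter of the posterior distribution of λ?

56

Total count: 6 + 2 + 9 + 4 + 4 + 3 + 4 + 5 + 4 + 10 = 51.
Total exposure: 10 pages.
The Gamma prior is conjugate for the Poisson rate, so λ | data ~ Gamma(5+51, 13+10) = Gamma(56, 23).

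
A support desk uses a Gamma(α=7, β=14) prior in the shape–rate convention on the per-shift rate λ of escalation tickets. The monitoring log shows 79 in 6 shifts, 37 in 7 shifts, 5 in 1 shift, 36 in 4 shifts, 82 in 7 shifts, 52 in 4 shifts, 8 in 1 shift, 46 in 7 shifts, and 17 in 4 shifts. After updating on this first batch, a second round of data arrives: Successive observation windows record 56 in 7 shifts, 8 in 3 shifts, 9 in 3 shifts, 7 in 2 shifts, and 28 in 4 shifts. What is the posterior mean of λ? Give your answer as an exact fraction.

Total count: 79 + 37 + 5 + 36 + 82 + 52 + 8 + 46 + 17 = 362.
Total exposure: 6 + 7 + 1 + 4 + 7 + 4 + 1 + 7 + 4 = 41 shifts.
After the first batch: Gamma(7 + 362, 14 + 41) = Gamma(369, 55).
Total count: 56 + 8 + 9 + 7 + 28 = 108.
Total exposure: 7 + 3 + 3 + 2 + 4 = 19 shifts.
After the second batch: Gamma(369 + 108, 55 + 19) = Gamma(477, 74).
Posterior mean = α'/β' = 477/74.

477/74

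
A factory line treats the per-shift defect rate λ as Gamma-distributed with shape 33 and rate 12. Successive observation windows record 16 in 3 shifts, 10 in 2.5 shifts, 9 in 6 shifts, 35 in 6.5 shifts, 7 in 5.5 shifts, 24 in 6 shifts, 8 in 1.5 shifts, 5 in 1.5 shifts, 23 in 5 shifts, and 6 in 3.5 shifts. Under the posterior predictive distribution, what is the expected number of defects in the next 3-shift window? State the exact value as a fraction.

Total count: 16 + 10 + 9 + 35 + 7 + 24 + 8 + 5 + 23 + 6 = 143.
Total exposure: 3 + 2.5 + 6 + 6.5 + 5.5 + 6 + 1.5 + 1.5 + 5 + 3.5 = 41 shifts.
The Gamma prior is conjugate for the Poisson rate, so λ | data ~ Gamma(33+143, 12+41) = Gamma(176, 53).
Predictive mean over a 3-shift window = T·E[λ|data] = 3·176/53 = 528/53.

528/53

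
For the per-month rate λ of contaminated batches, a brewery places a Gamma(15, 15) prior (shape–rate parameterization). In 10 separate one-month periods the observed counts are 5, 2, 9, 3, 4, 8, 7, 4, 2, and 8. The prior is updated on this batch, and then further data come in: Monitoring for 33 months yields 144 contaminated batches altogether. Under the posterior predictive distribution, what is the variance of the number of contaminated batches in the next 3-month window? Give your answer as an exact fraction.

38613/3364

Total count: 5 + 2 + 9 + 3 + 4 + 8 + 7 + 4 + 2 + 8 = 52.
Total exposure: 10 months.
After the first batch: Gamma(15 + 52, 15 + 10) = Gamma(67, 25).
Total count 144 over total exposure 33 months.
After the second batch: Gamma(67 + 144, 25 + 33) = Gamma(211, 58).
The posterior predictive for a window of length T is Negative Binomial with variance T·α'·(β'+T)/β'² = 3·211·61/3364 = 38613/3364.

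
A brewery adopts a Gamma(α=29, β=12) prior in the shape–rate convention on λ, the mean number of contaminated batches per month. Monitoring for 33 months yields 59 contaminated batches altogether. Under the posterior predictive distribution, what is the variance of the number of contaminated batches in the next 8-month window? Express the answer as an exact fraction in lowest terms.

Total count 59 over total exposure 33 months.
Conjugate update: add total count to the shape and total exposure to the rate, giving Gamma(88, 45).
The posterior predictive for a window of length T is Negative Binomial with variance T·α'·(β'+T)/β'² = 8·88·53/2025 = 37312/2025.

37312/2025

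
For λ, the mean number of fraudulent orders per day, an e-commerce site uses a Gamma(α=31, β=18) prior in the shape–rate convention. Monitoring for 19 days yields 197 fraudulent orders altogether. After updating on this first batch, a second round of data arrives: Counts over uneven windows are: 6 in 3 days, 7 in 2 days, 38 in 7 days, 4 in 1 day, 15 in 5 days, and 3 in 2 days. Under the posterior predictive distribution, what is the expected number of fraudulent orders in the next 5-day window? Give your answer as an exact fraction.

1505/57

Total count 197 over total exposure 19 days.
After the first batch: Gamma(31 + 197, 18 + 19) = Gamma(228, 37).
Total count: 6 + 7 + 38 + 4 + 15 + 3 = 73.
Total exposure: 3 + 2 + 7 + 1 + 5 + 2 = 20 days.
After the second batch: Gamma(228 + 73, 37 + 20) = Gamma(301, 57).
Predictive mean over a 5-day window = T·E[λ|data] = 5·301/57 = 1505/57.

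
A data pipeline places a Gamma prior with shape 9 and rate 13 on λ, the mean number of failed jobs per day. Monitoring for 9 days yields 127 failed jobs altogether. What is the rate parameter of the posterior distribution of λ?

Total count 127 over total exposure 9 days.
Conjugate update: add total count to the shape and total exposure to the rate, giving Gamma(136, 22).

22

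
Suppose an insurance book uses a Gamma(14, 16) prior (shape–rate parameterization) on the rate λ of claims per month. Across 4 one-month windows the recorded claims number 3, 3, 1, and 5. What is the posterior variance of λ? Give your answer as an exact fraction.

Total count: 3 + 3 + 1 + 5 = 12.
Total exposure: 4 months.
Conjugate update: add total count to the shape and total exposure to the rate, giving Gamma(26, 20).
Posterior variance = α'/β'² = 26/400 = 13/200.

13/200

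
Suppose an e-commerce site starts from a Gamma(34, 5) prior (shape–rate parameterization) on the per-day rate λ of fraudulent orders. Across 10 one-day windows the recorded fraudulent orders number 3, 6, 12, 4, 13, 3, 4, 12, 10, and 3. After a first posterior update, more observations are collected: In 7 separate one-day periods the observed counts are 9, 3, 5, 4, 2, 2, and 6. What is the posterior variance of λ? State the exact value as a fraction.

135/484

Total count: 3 + 6 + 12 + 4 + 13 + 3 + 4 + 12 + 10 + 3 = 70.
Total exposure: 10 days.
After the first batch: Gamma(34 + 70, 5 + 10) = Gamma(104, 15).
Total count: 9 + 3 + 5 + 4 + 2 + 2 + 6 = 31.
Total exposure: 7 days.
After the second batch: Gamma(104 + 31, 15 + 7) = Gamma(135, 22).
Posterior variance = α'/β'² = 135/484.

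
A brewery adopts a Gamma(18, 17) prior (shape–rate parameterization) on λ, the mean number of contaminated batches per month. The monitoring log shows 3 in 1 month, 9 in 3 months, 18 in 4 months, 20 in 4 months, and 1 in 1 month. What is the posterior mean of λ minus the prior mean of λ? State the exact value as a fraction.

Total count: 3 + 9 + 18 + 20 + 1 = 51.
Total exposure: 1 + 3 + 4 + 4 + 1 = 13 months.
The Gamma prior is conjugate for the Poisson rate, so λ | data ~ Gamma(18+51, 17+13) = Gamma(69, 30).
Posterior mean = 69/30 = 23/10; prior mean = 18/17 = 18/17. Difference = 23/10 − 18/17 = 211/170.

211/170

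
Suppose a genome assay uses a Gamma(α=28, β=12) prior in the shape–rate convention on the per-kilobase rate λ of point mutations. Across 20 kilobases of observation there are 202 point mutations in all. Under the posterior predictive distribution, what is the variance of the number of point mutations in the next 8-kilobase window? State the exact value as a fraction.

Total count 202 over total exposure 20 kilobases.
Posterior: α' = 28 + 202 = 230, β' = 12 + 20 = 32.
The posterior predictive for a window of length T is Negative Binomial with variance T·α'·(β'+T)/β'² = 8·230·40/1024 = 575/8.

575/8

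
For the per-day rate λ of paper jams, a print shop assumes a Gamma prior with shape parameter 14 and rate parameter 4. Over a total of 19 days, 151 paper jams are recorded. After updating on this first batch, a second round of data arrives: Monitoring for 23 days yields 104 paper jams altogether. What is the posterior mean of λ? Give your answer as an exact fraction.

269/46

Total count 151 over total exposure 19 days.
After the first batch: Gamma(14 + 151, 4 + 19) = Gamma(165, 23).
Total count 104 over total exposure 23 days.
After the second batch: Gamma(165 + 104, 23 + 23) = Gamma(269, 46).
Posterior mean = α'/β' = 269/46.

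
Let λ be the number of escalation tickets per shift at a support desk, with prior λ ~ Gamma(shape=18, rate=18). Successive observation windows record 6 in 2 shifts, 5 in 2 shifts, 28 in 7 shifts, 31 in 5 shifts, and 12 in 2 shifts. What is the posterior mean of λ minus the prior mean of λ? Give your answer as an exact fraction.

16/9

Total count: 6 + 5 + 28 + 31 + 12 = 82.
Total exposure: 2 + 2 + 7 + 5 + 2 = 18 shifts.
By Gamma–Poisson conjugacy, the posterior is Gamma(α + Σx, β + Σt) = Gamma(18 + 82, 18 + 18) = Gamma(100, 36).
Posterior mean = 100/36 = 25/9; prior mean = 18/18 = 1. Difference = 25/9 − 1 = 16/9.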